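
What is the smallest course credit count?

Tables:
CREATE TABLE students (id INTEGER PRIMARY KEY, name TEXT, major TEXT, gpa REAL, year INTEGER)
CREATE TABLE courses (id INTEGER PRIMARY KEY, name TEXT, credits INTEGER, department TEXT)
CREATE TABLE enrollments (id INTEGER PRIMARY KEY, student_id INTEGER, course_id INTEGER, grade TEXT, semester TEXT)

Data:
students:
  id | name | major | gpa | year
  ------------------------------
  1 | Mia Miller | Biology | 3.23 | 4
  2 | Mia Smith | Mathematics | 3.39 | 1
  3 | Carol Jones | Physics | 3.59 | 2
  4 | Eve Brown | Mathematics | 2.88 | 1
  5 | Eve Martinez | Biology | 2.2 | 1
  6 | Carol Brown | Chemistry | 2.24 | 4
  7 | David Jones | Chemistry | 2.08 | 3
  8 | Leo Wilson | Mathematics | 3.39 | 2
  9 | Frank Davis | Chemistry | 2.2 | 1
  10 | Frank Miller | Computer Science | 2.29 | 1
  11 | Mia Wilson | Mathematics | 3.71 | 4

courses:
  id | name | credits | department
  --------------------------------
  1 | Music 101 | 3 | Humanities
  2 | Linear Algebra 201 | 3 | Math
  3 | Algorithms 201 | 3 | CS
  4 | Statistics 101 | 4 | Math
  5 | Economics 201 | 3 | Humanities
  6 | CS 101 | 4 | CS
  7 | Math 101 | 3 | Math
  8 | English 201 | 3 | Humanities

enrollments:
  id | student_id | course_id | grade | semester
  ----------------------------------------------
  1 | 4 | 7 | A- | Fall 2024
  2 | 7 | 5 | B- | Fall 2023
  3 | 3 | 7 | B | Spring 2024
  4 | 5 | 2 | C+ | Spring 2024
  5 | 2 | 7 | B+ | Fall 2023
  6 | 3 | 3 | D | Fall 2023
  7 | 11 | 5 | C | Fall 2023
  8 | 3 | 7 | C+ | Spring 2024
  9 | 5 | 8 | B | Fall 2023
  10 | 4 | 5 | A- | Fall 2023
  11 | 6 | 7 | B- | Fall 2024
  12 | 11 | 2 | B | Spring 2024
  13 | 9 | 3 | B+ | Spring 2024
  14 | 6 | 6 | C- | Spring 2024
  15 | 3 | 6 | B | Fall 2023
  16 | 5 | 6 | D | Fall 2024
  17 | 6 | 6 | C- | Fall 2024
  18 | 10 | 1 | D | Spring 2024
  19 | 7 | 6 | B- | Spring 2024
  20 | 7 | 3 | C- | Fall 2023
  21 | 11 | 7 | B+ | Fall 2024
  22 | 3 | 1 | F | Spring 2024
SELECT MIN(credits) FROM courses

Execution result:
3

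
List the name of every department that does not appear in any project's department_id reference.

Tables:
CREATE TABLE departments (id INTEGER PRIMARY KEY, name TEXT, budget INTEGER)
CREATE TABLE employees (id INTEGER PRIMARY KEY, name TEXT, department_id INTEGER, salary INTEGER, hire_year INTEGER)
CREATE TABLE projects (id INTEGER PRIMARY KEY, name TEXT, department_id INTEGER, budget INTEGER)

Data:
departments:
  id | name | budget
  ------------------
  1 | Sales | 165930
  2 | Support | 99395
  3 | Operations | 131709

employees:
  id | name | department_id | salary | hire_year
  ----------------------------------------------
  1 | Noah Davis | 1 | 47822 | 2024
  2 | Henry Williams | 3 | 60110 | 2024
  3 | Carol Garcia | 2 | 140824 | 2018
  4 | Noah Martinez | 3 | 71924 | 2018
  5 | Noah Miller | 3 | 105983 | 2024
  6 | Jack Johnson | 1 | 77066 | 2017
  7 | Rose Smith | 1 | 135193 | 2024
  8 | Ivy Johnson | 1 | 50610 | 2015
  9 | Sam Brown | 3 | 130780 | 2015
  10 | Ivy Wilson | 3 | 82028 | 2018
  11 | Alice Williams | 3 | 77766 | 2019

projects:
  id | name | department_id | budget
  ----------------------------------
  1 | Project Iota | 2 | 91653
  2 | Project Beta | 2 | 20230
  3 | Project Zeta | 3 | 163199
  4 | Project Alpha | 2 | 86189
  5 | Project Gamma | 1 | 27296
SELECT p.name FROM departments p LEFT JOIN projects c ON c.department_id = p.id WHERE c.id IS NULL

Execution result:
(no rows)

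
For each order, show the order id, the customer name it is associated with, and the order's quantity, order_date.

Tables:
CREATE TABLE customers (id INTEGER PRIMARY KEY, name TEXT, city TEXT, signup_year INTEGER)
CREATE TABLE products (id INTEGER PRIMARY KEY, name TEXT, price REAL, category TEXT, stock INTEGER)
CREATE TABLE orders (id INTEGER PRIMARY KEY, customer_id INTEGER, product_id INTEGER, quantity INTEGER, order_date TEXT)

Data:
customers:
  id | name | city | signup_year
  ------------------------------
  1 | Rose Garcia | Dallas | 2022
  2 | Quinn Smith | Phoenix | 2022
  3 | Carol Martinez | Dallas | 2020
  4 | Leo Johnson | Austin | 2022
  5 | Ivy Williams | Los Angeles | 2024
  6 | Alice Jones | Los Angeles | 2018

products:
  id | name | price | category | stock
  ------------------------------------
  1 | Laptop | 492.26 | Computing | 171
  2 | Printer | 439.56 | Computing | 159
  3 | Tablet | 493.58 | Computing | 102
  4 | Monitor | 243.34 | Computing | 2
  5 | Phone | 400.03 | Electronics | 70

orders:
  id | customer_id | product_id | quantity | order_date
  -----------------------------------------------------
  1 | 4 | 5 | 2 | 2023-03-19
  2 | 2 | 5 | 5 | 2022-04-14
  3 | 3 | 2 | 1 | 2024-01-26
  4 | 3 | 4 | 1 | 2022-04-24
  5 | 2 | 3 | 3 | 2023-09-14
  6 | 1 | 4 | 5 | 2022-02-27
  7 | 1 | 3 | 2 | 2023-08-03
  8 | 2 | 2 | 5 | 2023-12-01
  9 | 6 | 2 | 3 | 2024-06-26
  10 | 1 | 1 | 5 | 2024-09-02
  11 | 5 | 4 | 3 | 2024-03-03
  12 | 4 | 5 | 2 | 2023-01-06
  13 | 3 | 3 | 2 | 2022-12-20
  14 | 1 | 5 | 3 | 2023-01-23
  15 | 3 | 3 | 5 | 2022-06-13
SELECT c.id, p.name AS customer, c.quantity, c.order_date FROM orders c JOIN customers p ON c.customer_id = p.id

Execution result:
id | customer | quantity | order_date
1 | Leo Johnson | 2 | 2023-03-19
2 | Quinn Smith | 5 | 2022-04-14
3 | Carol Martinez | 1 | 2024-01-26
4 | Carol Martinez | 1 | 2022-04-24
5 | Quinn Smith | 3 | 2023-09-14
6 | Rose Garcia | 5 | 2022-02-27
7 | Rose Garcia | 2 | 2023-08-03
8 | Quinn Smith | 5 | 2023-12-01
9 | Alice Jones | 3 | 2024-06-26
10 | Rose Garcia | 5 | 2024-09-02
11 | Ivy Williams | 3 | 2024-03-03
12 | Leo Johnson | 2 | 2023-01-06
13 | Carol Martinez | 2 | 2022-12-20
14 | Rose Garcia | 3 | 2023-01-23
15 | Carol Martinez | 5 | 2022-06-13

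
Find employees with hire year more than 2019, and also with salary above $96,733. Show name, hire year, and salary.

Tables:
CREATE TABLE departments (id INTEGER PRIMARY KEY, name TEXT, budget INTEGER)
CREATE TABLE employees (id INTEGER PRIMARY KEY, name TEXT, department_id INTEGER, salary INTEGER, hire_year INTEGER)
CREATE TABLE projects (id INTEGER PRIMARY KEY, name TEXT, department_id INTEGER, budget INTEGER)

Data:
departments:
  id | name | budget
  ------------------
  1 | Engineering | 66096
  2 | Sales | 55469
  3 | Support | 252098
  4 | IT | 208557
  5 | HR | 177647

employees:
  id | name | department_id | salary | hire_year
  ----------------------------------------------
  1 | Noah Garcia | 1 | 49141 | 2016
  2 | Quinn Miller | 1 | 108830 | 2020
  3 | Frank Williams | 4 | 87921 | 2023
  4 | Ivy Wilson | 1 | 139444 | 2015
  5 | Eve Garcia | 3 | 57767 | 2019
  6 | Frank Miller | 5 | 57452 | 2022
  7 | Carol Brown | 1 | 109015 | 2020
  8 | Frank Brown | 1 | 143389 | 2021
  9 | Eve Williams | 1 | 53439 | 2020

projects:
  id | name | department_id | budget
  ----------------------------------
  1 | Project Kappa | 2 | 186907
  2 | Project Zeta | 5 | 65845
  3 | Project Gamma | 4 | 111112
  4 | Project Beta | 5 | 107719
SELECT name, hire_year, salary FROM employees WHERE hire_year > 2019 AND salary > 96733

Execution result:
name | hire_year | salary
Quinn Miller | 2020 | 108830
Carol Brown | 2020 | 109015
Frank Brown | 2021 | 143389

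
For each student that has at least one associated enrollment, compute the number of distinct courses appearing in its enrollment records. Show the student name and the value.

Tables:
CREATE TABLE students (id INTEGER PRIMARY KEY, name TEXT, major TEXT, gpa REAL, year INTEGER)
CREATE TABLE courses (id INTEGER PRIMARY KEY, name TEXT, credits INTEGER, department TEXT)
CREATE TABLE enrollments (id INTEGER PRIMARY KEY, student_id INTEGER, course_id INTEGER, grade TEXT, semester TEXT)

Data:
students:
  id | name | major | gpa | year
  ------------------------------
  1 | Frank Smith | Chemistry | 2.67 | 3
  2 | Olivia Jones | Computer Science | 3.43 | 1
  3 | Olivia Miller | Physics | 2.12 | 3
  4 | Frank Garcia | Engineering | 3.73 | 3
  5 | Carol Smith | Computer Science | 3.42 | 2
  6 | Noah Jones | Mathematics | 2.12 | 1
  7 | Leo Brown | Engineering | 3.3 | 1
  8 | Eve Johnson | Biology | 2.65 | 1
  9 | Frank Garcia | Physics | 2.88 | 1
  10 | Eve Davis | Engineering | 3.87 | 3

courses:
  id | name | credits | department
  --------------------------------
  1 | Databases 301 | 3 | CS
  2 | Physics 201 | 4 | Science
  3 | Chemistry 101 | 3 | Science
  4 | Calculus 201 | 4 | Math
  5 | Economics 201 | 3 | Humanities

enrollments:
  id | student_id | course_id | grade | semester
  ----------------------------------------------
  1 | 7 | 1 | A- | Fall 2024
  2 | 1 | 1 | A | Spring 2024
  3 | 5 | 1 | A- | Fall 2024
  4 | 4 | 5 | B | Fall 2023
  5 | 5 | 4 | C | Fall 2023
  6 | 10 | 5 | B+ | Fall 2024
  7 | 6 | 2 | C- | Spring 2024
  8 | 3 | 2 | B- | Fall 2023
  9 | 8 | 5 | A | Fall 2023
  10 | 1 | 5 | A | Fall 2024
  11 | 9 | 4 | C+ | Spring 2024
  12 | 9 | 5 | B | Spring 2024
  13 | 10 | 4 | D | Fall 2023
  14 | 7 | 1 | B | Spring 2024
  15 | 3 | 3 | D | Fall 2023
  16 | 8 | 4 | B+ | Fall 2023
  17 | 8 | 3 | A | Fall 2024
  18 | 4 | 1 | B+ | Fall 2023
SELECT p.name, COUNT(DISTINCT c.course_id) AS distinct_course_count FROM enrollments c JOIN students p ON c.student_id = p.id GROUP BY p.id, p.name

Execution result:
name | distinct_course_count
Frank Smith | 2
Olivia Miller | 2
Frank Garcia | 2
Carol Smith | 2
Noah Jones | 1
Leo Brown | 1
Eve Johnson | 3
Frank Garcia | 2
Eve Davis | 2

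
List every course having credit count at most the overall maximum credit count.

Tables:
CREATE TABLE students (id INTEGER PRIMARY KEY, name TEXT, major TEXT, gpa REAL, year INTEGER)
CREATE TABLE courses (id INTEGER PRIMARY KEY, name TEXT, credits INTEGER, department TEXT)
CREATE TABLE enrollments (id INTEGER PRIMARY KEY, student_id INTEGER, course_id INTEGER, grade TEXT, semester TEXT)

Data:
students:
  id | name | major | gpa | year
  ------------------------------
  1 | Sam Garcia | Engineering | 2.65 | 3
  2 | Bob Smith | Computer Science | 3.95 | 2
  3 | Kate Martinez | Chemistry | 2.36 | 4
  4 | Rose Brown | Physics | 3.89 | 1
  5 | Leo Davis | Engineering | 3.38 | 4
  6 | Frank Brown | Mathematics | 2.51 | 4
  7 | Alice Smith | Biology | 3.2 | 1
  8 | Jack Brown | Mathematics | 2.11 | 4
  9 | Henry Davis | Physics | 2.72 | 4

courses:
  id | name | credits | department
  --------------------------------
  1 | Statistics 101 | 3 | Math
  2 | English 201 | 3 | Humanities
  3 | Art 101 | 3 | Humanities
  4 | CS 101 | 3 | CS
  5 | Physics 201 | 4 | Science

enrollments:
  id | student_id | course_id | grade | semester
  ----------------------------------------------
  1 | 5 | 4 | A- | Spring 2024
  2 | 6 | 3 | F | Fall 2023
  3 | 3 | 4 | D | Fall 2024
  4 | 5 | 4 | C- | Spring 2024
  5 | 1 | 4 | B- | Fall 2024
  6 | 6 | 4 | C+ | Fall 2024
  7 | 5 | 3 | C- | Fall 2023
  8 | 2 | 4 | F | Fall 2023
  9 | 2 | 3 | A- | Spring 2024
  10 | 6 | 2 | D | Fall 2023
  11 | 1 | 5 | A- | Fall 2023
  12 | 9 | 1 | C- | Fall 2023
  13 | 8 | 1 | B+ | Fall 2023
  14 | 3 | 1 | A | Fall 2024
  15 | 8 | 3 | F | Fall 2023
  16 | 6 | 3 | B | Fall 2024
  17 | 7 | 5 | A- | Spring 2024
SELECT name, credits FROM courses WHERE credits <= (SELECT MAX(credits) FROM courses)

Execution result:
name | credits
Statistics 101 | 3
English 201 | 3
Art 101 | 3
CS 101 | 3
Physics 201 | 4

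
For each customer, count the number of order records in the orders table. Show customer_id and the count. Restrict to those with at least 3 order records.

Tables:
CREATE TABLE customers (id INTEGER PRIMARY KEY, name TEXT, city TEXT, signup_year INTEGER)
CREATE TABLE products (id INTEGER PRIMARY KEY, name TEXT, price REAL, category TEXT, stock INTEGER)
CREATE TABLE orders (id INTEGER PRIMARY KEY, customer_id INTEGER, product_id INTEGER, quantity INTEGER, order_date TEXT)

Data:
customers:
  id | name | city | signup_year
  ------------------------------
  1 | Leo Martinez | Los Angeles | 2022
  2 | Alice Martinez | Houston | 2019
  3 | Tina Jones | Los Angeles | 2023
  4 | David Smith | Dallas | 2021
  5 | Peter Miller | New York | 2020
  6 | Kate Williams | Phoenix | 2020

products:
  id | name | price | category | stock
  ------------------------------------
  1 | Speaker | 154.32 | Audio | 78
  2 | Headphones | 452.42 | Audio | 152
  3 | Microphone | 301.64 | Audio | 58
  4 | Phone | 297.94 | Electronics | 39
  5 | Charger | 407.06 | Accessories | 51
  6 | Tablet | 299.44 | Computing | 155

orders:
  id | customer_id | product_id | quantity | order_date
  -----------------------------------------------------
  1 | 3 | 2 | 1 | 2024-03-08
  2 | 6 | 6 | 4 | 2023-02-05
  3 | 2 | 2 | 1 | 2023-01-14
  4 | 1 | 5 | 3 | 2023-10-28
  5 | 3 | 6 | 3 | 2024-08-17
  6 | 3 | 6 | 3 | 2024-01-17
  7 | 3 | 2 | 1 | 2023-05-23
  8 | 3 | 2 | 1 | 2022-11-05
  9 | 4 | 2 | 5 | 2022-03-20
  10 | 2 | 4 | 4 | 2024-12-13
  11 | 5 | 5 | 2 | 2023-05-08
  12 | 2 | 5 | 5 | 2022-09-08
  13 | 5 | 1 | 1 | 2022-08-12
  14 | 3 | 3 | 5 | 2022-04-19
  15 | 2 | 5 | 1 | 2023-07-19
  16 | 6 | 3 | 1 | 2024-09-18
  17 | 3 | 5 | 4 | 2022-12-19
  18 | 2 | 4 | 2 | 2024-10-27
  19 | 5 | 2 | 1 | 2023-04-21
SELECT customer_id, COUNT(*) AS order_count FROM orders GROUP BY customer_id HAVING COUNT(*) >= 3

Execution result:
customer_id | order_count
2 | 5
3 | 7
5 | 3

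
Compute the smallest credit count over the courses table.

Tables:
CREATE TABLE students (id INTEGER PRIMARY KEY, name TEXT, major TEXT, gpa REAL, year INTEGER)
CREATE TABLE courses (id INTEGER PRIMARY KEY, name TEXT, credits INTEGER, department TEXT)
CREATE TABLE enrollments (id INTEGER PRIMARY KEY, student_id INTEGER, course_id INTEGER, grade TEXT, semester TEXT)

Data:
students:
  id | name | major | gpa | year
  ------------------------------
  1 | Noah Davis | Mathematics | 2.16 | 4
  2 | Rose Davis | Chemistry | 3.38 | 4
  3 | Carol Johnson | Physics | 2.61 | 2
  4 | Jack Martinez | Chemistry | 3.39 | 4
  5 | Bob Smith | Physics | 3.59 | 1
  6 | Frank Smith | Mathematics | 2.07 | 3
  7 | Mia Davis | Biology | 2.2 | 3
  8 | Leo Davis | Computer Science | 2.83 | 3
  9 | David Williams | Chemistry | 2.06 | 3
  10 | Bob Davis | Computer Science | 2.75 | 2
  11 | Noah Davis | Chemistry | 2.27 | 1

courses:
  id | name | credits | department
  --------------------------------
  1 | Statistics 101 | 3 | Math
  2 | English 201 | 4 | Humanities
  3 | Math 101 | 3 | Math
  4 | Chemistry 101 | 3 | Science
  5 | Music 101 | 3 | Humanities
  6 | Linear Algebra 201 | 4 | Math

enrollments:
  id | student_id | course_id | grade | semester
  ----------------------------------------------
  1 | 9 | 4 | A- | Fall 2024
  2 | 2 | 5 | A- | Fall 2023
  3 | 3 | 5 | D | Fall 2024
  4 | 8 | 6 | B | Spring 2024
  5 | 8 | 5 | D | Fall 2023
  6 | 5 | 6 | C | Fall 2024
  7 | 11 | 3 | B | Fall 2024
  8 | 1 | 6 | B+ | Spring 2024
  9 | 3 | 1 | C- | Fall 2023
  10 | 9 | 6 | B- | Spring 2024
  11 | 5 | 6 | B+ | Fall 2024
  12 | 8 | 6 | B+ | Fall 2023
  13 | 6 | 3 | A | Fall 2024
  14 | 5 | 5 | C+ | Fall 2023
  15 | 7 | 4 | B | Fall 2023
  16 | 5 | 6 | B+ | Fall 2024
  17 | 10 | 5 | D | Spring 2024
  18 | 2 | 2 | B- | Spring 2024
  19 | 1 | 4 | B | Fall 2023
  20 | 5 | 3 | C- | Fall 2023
SELECT MIN(credits) FROM courses

Execution result:
3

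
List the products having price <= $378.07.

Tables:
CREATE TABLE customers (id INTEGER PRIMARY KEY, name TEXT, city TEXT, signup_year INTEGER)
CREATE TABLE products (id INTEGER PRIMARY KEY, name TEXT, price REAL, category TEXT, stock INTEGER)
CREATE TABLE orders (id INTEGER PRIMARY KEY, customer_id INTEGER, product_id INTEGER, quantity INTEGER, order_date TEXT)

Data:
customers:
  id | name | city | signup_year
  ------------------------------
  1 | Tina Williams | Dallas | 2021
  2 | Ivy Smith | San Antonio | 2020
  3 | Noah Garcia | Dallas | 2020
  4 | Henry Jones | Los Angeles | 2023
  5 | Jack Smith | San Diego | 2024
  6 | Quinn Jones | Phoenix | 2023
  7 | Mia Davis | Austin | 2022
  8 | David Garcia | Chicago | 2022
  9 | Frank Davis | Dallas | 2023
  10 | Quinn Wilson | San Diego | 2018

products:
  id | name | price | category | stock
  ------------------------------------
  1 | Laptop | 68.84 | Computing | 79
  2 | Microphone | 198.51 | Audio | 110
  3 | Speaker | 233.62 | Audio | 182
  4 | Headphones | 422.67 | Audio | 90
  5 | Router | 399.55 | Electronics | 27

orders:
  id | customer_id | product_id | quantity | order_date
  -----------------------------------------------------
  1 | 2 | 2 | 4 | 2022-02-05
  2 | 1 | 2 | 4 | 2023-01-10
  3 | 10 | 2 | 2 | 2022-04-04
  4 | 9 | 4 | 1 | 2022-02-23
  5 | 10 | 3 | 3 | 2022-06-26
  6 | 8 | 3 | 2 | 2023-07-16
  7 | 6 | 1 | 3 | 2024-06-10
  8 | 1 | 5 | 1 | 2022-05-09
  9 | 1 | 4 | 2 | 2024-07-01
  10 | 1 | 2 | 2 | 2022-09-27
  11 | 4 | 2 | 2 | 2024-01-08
SELECT name, price FROM products WHERE price <= 378.07

Execution result:
name | price
Laptop | 68.84
Microphone | 198.51
Speaker | 233.62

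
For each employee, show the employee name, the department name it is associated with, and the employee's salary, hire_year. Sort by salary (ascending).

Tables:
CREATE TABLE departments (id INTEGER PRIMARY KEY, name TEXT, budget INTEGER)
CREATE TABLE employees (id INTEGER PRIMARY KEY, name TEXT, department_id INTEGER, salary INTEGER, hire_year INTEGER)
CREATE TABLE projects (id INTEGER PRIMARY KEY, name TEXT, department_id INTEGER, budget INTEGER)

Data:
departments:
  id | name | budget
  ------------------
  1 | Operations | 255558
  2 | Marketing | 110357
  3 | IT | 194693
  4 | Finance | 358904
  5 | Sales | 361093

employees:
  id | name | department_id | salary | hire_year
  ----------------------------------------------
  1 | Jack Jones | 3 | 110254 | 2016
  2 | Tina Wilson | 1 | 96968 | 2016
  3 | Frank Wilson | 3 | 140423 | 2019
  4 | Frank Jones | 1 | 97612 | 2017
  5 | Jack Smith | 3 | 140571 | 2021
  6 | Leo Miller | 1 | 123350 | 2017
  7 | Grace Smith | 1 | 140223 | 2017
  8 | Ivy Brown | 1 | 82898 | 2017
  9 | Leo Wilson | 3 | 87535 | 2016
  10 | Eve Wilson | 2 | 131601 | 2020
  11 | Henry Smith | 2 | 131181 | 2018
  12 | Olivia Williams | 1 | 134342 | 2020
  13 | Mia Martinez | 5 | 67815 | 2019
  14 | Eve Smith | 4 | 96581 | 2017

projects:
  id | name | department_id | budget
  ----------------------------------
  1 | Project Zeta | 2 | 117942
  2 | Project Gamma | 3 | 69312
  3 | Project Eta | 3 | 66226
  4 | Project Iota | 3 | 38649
SELECT c.name, p.name AS department, c.salary, c.hire_year FROM employees c JOIN departments p ON c.department_id = p.id ORDER BY c.salary ASC

Execution result:
name | department | salary | hire_year
Mia Martinez | Sales | 67815 | 2019
Ivy Brown | Operations | 82898 | 2017
Leo Wilson | IT | 87535 | 2016
Eve Smith | Finance | 96581 | 2017
Tina Wilson | Operations | 96968 | 2016
Frank Jones | Operations | 97612 | 2017
Jack Jones | IT | 110254 | 2016
Leo Miller | Operations | 123350 | 2017
Henry Smith | Marketing | 131181 | 2018
Eve Wilson | Marketing | 131601 | 2020
Olivia Williams | Operations | 134342 | 2020
Grace Smith | Operations | 140223 | 2017
Frank Wilson | IT | 140423 | 2019
Jack Smith | IT | 140571 | 2021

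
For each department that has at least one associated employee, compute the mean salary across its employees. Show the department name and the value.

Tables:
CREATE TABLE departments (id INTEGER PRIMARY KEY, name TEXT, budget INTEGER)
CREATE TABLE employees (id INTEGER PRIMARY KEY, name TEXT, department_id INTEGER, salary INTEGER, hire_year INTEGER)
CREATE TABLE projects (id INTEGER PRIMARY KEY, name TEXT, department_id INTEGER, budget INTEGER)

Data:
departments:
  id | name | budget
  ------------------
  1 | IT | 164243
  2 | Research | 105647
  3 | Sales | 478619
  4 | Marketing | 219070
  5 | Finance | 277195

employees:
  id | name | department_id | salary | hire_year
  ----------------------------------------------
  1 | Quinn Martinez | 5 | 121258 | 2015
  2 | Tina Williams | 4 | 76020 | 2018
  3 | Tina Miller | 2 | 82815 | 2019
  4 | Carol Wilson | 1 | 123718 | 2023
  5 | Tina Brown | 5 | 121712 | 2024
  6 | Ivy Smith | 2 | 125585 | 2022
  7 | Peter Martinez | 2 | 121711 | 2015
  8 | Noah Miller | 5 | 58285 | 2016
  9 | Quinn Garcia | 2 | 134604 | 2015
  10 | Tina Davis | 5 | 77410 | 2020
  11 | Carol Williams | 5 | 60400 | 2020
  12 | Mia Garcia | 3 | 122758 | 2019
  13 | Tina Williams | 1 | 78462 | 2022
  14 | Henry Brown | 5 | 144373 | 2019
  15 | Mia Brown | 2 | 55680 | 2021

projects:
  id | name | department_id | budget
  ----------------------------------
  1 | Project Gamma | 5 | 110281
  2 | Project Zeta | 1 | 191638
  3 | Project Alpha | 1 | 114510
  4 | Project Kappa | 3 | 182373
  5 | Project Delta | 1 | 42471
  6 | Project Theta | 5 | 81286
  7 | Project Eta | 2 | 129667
SELECT p.name, AVG(c.salary) AS avg_salary FROM employees c JOIN departments p ON c.department_id = p.id GROUP BY p.id, p.name

Execution result:
name | avg_salary
IT | 101090.00
Research | 104079.00
Sales | 122758.00
Marketing | 76020.00
Finance | 97239.67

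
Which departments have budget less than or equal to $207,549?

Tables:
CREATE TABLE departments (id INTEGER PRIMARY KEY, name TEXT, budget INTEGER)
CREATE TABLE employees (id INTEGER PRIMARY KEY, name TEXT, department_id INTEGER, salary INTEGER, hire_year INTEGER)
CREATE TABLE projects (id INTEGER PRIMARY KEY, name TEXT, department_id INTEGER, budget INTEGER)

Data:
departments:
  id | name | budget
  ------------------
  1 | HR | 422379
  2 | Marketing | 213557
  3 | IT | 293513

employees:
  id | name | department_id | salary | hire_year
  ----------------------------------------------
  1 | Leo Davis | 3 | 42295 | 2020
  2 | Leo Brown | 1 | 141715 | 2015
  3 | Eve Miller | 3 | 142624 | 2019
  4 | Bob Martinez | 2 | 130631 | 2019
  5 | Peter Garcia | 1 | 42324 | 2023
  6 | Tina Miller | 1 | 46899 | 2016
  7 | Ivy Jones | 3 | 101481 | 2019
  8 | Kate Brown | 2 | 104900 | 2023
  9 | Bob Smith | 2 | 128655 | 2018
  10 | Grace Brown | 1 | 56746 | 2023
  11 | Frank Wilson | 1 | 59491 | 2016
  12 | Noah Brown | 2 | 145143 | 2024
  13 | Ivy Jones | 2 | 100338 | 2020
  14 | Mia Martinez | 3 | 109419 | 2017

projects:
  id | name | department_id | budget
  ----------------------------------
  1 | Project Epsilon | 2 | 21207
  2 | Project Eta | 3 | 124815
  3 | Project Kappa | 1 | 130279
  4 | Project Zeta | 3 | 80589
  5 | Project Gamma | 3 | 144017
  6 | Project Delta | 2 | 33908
SELECT name, budget FROM departments WHERE budget <= 207549

Execution result:
(no rows)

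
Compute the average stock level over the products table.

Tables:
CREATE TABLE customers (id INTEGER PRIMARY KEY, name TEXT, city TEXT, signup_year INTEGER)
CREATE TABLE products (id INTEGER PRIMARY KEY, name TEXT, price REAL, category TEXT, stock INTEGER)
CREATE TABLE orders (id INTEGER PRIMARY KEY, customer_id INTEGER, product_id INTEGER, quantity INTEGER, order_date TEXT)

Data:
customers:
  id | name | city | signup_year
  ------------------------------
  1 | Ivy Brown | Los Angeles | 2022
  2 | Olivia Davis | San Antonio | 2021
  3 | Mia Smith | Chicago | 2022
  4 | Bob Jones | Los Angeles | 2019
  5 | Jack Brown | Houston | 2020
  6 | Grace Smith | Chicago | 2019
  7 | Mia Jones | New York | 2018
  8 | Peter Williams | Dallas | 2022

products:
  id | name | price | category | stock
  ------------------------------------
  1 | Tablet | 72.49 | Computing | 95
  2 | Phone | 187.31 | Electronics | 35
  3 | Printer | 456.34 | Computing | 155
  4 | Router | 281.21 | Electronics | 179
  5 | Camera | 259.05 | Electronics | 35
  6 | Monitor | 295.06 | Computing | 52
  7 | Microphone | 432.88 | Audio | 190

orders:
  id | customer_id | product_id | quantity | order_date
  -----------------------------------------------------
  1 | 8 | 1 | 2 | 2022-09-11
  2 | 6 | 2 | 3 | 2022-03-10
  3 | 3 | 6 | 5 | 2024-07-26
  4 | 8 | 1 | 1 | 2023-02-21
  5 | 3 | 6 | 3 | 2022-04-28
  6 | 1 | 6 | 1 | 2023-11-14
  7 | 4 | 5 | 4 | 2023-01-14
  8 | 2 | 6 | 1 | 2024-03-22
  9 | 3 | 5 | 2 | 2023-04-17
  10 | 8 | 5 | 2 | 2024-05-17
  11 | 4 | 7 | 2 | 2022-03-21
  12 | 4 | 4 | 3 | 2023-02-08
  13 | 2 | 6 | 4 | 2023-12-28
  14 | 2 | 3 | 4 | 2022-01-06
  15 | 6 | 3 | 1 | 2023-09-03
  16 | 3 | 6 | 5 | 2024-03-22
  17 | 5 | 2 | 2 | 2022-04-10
SELECT AVG(stock) FROM products

Execution result:
105.86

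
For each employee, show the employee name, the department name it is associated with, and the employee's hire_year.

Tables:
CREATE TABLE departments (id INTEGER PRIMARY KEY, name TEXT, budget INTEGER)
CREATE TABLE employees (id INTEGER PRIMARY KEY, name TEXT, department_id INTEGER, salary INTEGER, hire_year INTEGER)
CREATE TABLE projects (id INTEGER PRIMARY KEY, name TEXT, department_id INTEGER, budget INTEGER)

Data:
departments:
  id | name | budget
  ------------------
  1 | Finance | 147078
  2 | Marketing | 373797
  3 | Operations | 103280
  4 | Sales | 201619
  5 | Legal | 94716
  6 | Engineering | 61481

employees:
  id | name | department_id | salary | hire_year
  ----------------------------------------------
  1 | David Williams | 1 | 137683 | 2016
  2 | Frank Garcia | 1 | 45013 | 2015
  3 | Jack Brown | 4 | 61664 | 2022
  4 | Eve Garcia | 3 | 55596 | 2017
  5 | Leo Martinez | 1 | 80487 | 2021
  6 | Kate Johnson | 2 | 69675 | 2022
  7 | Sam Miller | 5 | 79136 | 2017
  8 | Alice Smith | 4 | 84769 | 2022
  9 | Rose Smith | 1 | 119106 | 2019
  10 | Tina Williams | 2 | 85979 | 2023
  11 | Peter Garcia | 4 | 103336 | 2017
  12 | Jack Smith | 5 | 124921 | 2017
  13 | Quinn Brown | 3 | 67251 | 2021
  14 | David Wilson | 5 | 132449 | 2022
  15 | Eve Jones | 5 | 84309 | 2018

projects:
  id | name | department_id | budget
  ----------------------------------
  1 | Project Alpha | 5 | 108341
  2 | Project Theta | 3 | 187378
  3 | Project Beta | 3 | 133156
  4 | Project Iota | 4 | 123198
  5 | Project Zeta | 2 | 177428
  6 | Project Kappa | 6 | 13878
SELECT c.name, p.name AS department, c.hire_year FROM employees c JOIN departments p ON c.department_id = p.id

Execution result:
name | department | hire_year
David Williams | Finance | 2016
Frank Garcia | Finance | 2015
Jack Brown | Sales | 2022
Eve Garcia | Operations | 2017
Leo Martinez | Finance | 2021
Kate Johnson | Marketing | 2022
Sam Miller | Legal | 2017
Alice Smith | Sales | 2022
Rose Smith | Finance | 2019
Tina Williams | Marketing | 2023
Peter Garcia | Sales | 2017
Jack Smith | Legal | 2017
Quinn Brown | Operations | 2021
David Wilson | Legal | 2022
Eve Jones | Legal | 2018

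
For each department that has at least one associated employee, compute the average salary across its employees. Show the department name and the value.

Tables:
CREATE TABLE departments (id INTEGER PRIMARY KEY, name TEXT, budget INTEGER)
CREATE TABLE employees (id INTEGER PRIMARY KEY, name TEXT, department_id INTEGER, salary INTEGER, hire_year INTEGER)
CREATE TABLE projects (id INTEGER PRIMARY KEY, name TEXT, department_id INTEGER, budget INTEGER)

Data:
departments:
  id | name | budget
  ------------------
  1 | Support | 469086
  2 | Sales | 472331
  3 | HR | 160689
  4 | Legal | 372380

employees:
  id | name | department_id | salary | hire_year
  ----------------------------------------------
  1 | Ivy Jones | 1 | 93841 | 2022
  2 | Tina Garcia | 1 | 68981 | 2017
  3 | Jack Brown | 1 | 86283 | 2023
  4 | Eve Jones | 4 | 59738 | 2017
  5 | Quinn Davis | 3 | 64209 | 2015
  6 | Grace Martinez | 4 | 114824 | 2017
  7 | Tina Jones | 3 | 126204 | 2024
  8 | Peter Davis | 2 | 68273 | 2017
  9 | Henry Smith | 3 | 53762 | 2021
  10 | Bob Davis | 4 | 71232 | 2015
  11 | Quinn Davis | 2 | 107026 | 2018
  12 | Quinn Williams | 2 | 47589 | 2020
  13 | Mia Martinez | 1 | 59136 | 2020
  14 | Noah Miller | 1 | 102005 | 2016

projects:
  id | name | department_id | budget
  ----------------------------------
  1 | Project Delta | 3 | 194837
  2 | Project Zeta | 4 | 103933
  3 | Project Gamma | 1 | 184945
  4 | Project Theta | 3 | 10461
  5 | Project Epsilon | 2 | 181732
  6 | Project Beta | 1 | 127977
SELECT p.name, AVG(c.salary) AS avg_salary FROM employees c JOIN departments p ON c.department_id = p.id GROUP BY p.id, p.name

Execution result:
name | avg_salary
Support | 82049.20
Sales | 74296.00
HR | 81391.67
Legal | 81931.33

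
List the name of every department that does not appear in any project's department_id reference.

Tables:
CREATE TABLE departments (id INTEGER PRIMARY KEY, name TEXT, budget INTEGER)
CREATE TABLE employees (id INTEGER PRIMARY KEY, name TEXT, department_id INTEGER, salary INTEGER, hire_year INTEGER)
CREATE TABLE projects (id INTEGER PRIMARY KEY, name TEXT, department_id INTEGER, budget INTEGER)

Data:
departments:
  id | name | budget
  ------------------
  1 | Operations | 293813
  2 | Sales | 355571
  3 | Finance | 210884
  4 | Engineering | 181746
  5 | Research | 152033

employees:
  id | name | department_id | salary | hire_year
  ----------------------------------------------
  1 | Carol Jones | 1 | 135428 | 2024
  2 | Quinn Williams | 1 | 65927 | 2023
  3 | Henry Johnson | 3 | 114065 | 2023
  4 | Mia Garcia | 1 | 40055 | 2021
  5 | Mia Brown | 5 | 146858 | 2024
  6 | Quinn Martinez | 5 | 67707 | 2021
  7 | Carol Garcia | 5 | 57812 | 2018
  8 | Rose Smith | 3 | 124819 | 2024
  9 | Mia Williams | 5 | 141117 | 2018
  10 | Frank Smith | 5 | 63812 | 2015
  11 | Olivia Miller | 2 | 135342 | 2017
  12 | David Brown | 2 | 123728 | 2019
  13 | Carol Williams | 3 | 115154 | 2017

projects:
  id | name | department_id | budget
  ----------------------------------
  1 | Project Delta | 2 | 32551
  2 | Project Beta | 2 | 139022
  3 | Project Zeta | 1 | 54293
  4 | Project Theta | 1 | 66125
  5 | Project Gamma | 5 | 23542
SELECT p.name FROM departments p LEFT JOIN projects c ON c.department_id = p.id WHERE c.id IS NULL

Execution result:
name
Finance
Engineering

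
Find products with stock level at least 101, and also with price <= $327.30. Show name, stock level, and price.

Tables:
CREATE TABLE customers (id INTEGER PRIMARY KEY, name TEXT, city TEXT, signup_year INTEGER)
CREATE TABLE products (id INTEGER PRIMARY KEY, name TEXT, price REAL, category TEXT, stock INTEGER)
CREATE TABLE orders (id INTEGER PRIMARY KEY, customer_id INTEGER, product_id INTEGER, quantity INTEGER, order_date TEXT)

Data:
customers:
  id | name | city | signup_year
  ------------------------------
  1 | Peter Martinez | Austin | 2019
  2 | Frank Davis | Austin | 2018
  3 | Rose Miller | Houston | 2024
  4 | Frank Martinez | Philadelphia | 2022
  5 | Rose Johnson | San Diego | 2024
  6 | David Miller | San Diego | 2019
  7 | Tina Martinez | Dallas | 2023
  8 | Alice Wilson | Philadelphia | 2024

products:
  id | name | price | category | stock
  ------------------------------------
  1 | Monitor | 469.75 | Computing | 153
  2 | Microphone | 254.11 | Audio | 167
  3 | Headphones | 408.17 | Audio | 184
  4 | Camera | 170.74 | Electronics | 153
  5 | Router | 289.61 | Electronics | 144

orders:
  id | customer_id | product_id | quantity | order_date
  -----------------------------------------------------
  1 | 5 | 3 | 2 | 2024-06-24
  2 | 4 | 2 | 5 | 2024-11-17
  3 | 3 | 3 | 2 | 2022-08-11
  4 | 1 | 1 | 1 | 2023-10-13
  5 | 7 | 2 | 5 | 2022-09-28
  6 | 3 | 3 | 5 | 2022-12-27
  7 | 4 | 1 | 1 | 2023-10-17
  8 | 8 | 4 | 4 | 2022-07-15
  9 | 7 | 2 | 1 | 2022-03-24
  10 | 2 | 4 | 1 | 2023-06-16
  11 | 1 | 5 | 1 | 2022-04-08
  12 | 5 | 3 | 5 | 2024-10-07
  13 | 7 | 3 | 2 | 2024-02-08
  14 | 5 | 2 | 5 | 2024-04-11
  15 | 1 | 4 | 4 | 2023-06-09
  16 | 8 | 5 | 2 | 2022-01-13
SELECT name, stock, price FROM products WHERE stock >= 101 AND price <= 327.3

Execution result:
name | stock | price
Microphone | 167 | 254.11
Camera | 153 | 170.74
Router | 144 | 289.61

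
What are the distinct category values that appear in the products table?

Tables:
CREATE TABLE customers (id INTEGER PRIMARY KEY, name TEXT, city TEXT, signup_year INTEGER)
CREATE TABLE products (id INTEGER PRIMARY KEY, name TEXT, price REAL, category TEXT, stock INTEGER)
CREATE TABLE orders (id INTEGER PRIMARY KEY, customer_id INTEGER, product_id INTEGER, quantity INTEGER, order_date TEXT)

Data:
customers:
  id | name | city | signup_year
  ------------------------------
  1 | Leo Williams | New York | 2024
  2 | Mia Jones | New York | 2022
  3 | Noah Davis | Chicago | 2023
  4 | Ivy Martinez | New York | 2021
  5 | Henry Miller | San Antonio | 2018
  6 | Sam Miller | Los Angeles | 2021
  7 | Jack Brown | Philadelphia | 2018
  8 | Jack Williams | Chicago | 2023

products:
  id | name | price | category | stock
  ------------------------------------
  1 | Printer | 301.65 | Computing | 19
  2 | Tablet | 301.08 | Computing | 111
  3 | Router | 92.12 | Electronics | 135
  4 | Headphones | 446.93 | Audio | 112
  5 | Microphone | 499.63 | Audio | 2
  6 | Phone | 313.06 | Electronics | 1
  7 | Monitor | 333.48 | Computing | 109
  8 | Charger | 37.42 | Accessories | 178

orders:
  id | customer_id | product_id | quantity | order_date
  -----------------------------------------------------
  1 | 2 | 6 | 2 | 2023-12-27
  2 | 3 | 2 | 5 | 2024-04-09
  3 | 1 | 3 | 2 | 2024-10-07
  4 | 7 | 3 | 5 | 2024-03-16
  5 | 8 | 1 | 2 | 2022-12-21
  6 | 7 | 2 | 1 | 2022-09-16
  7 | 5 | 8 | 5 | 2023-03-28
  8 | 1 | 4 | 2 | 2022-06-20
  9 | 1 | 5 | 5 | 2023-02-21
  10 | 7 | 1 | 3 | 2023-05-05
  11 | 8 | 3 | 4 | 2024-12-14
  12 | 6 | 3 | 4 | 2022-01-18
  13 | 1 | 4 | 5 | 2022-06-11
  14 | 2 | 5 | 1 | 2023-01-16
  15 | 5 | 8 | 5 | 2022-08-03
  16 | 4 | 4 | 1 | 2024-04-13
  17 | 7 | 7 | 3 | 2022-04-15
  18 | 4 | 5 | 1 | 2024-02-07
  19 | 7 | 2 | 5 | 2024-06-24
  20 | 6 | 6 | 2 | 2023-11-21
SELECT DISTINCT category FROM products

Execution result:
category
Computing
Electronics
Audio
Accessories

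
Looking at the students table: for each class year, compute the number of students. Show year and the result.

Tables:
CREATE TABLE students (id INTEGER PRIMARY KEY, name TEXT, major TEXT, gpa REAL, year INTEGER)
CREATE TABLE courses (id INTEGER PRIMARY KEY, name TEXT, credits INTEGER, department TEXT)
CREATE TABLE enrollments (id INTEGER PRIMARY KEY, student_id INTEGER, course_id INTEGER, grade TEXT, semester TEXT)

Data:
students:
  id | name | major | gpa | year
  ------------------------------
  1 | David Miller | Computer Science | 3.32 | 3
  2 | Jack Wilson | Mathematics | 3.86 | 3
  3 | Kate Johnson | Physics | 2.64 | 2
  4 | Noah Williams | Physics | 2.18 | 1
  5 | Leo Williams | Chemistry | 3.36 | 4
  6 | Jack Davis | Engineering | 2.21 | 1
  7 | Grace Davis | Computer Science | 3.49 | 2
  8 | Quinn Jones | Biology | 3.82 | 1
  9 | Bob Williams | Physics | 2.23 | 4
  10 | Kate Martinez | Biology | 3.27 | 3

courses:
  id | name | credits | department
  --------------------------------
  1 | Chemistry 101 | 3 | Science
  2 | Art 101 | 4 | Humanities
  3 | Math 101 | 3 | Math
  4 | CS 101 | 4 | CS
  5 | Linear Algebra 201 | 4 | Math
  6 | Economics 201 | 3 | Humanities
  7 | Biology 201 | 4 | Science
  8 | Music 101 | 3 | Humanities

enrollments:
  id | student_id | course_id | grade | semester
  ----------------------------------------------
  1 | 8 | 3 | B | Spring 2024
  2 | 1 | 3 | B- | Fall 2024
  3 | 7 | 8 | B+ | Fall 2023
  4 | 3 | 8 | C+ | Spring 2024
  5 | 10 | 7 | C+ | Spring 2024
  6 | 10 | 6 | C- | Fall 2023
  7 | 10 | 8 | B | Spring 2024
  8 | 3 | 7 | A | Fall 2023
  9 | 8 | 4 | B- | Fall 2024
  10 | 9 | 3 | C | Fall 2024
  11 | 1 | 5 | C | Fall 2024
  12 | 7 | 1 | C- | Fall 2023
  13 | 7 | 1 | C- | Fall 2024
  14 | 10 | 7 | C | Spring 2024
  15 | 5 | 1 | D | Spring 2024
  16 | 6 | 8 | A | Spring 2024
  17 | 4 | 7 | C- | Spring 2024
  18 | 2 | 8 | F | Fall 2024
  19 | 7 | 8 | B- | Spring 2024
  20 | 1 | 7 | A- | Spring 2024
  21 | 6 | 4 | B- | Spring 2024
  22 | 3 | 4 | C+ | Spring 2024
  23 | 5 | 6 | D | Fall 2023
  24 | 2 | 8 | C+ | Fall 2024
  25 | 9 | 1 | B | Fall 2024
SELECT year, COUNT(*) AS n FROM students GROUP BY year

Execution result:
year | n
1 | 3
2 | 2
3 | 3
4 | 2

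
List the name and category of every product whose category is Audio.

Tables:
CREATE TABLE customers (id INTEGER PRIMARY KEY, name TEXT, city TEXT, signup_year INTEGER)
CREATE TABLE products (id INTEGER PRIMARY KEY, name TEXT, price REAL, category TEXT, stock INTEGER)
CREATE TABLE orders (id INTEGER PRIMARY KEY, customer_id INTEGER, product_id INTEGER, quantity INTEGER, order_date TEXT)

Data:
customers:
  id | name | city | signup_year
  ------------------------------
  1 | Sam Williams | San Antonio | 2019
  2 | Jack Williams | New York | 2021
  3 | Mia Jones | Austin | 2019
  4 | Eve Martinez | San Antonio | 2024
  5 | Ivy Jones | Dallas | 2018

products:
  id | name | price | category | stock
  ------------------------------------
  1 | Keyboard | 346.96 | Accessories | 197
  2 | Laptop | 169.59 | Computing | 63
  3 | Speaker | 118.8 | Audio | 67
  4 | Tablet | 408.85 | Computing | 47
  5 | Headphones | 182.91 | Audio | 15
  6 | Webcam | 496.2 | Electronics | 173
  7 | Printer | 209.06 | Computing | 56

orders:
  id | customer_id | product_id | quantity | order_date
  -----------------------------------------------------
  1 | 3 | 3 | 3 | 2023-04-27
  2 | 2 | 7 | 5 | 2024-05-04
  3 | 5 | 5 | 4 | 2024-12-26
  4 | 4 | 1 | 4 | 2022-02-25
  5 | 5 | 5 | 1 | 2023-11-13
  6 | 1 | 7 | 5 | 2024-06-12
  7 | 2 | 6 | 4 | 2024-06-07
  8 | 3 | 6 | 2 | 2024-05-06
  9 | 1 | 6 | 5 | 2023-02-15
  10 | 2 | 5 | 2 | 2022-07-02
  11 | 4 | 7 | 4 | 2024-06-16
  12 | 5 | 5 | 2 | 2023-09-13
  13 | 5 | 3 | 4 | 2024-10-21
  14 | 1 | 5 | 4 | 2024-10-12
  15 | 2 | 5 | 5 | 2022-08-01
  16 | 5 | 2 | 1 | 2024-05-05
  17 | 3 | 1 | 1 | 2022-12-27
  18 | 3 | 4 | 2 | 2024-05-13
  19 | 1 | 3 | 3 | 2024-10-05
SELECT name, category FROM products WHERE category = 'Audio'

Execution result:
name | category
Speaker | Audio
Headphones | Audio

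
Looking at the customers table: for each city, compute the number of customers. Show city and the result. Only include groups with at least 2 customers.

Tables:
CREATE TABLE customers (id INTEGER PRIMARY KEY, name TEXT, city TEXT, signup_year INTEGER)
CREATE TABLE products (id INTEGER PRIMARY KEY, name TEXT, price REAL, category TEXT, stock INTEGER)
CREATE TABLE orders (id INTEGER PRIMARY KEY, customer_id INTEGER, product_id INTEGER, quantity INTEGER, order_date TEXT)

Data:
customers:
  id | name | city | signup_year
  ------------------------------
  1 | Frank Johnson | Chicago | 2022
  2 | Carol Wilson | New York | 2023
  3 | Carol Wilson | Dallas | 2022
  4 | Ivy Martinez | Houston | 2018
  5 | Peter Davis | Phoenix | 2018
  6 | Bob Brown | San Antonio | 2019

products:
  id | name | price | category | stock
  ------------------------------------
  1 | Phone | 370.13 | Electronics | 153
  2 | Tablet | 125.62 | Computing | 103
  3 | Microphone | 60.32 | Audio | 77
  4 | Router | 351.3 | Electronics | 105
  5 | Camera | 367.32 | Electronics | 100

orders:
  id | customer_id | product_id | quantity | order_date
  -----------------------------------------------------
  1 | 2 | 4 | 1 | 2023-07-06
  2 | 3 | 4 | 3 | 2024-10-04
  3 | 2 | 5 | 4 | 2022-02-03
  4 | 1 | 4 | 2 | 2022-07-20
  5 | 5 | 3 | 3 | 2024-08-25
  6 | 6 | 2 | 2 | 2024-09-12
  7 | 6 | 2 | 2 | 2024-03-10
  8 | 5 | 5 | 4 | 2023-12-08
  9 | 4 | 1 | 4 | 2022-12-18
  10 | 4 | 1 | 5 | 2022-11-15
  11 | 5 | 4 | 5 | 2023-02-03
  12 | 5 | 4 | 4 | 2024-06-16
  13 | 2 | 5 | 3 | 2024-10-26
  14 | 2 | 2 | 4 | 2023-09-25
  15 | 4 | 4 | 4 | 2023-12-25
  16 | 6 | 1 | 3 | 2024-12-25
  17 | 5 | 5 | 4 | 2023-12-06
SELECT city, COUNT(*) AS n FROM customers GROUP BY city HAVING COUNT(*) >= 2

Execution result:
(no rows)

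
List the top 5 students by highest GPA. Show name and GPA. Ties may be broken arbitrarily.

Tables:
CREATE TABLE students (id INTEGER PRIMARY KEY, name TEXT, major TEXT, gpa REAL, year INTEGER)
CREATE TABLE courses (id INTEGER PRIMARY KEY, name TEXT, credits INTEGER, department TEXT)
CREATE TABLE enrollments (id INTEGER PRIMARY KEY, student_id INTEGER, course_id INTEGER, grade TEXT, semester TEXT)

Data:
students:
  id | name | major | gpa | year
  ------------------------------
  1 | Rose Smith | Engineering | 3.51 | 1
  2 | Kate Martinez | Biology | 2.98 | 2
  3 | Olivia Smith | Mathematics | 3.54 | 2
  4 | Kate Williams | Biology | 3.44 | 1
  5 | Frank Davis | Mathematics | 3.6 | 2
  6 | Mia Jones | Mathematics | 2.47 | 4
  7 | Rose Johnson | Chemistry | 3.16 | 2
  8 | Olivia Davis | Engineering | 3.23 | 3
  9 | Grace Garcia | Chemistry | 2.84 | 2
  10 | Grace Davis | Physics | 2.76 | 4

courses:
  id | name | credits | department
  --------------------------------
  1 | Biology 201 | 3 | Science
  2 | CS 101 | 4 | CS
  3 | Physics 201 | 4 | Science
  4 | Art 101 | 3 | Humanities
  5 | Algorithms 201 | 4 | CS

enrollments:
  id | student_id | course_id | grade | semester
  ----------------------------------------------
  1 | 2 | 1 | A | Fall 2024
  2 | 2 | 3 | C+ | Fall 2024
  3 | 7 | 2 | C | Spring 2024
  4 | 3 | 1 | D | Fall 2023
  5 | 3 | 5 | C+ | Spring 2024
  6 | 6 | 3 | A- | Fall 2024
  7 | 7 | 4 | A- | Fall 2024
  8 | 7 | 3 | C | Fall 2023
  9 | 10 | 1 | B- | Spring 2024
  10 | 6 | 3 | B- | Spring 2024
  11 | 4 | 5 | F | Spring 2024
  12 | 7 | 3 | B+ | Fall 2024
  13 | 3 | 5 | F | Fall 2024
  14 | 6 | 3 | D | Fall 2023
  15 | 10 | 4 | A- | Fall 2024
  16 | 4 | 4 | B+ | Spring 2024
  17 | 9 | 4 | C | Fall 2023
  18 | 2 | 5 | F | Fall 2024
SELECT name, gpa FROM students ORDER BY gpa DESC LIMIT 5

Execution result:
name | gpa
Frank Davis | 3.60
Olivia Smith | 3.54
Rose Smith | 3.51
Kate Williams | 3.44
Olivia Davis | 3.23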